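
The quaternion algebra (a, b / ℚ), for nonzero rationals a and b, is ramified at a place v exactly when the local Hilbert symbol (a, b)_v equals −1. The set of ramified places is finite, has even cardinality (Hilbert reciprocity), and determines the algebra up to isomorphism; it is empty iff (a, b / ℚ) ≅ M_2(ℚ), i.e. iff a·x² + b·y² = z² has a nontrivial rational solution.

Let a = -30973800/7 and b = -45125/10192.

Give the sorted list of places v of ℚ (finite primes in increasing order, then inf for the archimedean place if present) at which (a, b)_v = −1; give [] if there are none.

(a, b) ≡ (-6006, -65) mod (ℚ^×)²; places V = {2, 3, 5, 7, 11, 13, 19, ∞}.
(a,b)_5: α=2, u≡4; β=3, v≡2 (mod 5); (4|5)=+1, (2|5)=-1; sign (−1)^0·+1^3·-1^2 = +1.
(a,b)_7: α=-1, u≡3; β=-2, v≡5 (mod 7); (3|7)=-1, (5|7)=-1; sign (−1)^0·-1^-2·-1^-1 = -1.
(a,b)_19: α=2, u≡6; β=2, v≡1 (mod 19); (6|19)=+1, (1|19)=+1; sign (−1)^0·+1^2·+1^2 = +1.
(a,b)_11: α=1, u≡5; β=0, v≡5 (mod 11); (5|11)=+1, (5|11)=+1; sign (−1)^0·+1^0·+1^1 = +1.
(a,b)_∞: sgn(-6006)=−, sgn(-65)=−, so -1.
(a,b)_13: α=1, u≡2; β=-1, v≡6 (mod 13); (2|13)=-1, (6|13)=-1; sign (−1)^0·-1^-1·-1^1 = +1.
(a,b)_3: α=1, u≡2; β=0, v≡1 (mod 3); (2|3)=-1, (1|3)=+1; sign (−1)^0·-1^0·+1^1 = +1.
(a,b)_2: α=3, β=-4; u≡5, v≡7 (mod 8); ε(u)ε(v)=0·1, αω(v)=3·0, βω(u)=-4·1; sum ≡ 0  ⇒  +1.
|Ram(-6006, -65)| = 2, even; anisotropic at {7, ∞}.

[7, inf]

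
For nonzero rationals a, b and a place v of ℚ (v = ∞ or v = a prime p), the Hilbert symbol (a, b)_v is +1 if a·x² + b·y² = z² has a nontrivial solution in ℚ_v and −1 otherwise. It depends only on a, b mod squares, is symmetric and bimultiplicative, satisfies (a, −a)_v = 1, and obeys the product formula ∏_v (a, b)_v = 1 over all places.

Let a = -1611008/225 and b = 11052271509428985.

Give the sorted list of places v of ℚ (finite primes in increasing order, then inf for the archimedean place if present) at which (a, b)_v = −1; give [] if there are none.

[5, 7]

(a, b) ≡ (-6293, 465) mod (ℚ^×)²; places V = {2, 3, 5, 7, 11, 17, 29, 31, ∞}.
(a,b)_∞: sgn(-6293)=−, sgn(465)=+, so +1.
(a,b)_3: α=-2, u≡1; β=1, v≡2 (mod 3); (1|3)=+1, (2|3)=-1; sign (−1)^0·+1^1·-1^-2 = +1.
(a,b)_2: α=8, β=0; u≡3, v≡1 (mod 8); ε(u)ε(v)=1·0, αω(v)=8·0, βω(u)=0·1; sum ≡ 0  ⇒  +1.
(a,b)_11: α=0, u≡6; β=2, v≡9 (mod 11); (6|11)=-1, (9|11)=+1; sign (−1)^0·-1^2·+1^0 = +1.
(a,b)_7: α=1, u≡2; β=0, v≡3 (mod 7); (2|7)=+1, (3|7)=-1; sign (−1)^0·+1^0·-1^1 = -1.
(a,b)_5: α=-2, u≡3; β=1, v≡2 (mod 5); (3|5)=-1, (2|5)=-1; sign (−1)^0·-1^1·-1^-2 = -1.
(a,b)_17: α=0, u≡12; β=2, v≡10 (mod 17); (12|17)=-1, (10|17)=-1; sign (−1)^0·-1^2·-1^0 = +1.
(a,b)_29: α=1, u≡19; β=4, v≡9 (mod 29); (19|29)=-1, (9|29)=+1; sign (−1)^0·-1^4·+1^1 = +1.
(a,b)_31: α=1, u≡14; β=3, v≡23 (mod 31); (14|31)=+1, (23|31)=-1; sign (−1)^1·+1^3·-1^1 = +1.
|Ram(-6293, 465)| = 2, even; anisotropic at {5, 7}.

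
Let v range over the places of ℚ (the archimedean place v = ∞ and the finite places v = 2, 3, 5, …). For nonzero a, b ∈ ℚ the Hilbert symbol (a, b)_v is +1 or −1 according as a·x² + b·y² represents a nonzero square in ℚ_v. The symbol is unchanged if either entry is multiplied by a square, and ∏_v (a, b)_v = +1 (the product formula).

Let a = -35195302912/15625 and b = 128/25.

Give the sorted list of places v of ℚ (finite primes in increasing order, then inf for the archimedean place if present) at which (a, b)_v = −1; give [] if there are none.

(a, b) ≡ (-5797, 2) mod (ℚ^×)²; places V = {2, 5, 7, 11, 17, 31, ∞}.
(a,b)_5: α=-6, u≡3; β=-2, v≡3 (mod 5); (3|5)=-1, (3|5)=-1; sign (−1)^0·-1^-2·-1^-6 = +1.
(a,b)_17: α=1, u≡8; β=0, v≡16 (mod 17); (8|17)=+1, (16|17)=+1; sign (−1)^0·+1^0·+1^1 = +1.
(a,b)_11: α=3, u≡1; β=0, v≡6 (mod 11); (1|11)=+1, (6|11)=-1; sign (−1)^0·+1^0·-1^3 = -1.
(a,b)_2: α=10, β=7; u≡3, v≡1 (mod 8); ε(u)ε(v)=1·0, αω(v)=10·0, βω(u)=7·1; sum ≡ 1  ⇒  -1.
(a,b)_7: α=2, u≡3; β=0, v≡4 (mod 7); (3|7)=-1, (4|7)=+1; sign (−1)^0·-1^0·+1^2 = +1.
(a,b)_31: α=1, u≡23; β=0, v≡20 (mod 31); (23|31)=-1, (20|31)=+1; sign (−1)^0·-1^0·+1^1 = +1.
(a,b)_∞: sgn(-5797)=−, sgn(2)=+, so +1.
Ram(-5797, 2) = {2, 11}; no ℚ_2-point on the conic.

[2, 11]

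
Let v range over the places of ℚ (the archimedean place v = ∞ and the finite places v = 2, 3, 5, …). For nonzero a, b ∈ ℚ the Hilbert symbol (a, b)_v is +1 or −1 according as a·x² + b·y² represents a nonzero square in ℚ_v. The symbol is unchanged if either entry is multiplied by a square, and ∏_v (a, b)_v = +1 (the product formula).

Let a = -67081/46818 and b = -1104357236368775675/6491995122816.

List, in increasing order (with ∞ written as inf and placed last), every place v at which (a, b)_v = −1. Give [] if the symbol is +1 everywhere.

[2, 13, 31, inf]

Mod squares: a ≡ -2, b ≡ -2863718. Check v ∈ {∞, 2, 3, 5, 7, 11, 13, 17, 19, 23, 31, 37}.
v=17: a=17^-2·(≡2), b=17^-5·(≡15) mod 17; (2|17)=+1, (15|17)=+1; (−1)^{-2·-5·8}·(+1)^-5·(+1)^-2 = +1.
v=23: a=23^0·(≡22), b=23^4·(≡2) mod 23; (22|23)=-1, (2|23)=+1; (−1)^{0·4·11}·(-1)^4·(+1)^0 = +1.
v=3: a=3^-4·(≡1), b=3^-6·(≡1) mod 3; (1|3)=+1, (1|3)=+1; (−1)^{-4·-6·1}·(+1)^-6·(+1)^-4 = +1.
v=5: a=5^0·(≡3), b=5^2·(≡3) mod 5; (3|5)=-1, (3|5)=-1; (−1)^{0·2·2}·(-1)^2·(-1)^0 = +1.
v=7: a=7^2·(≡5), b=7^-2·(≡5) mod 7; (5|7)=-1, (5|7)=-1; (−1)^{2·-2·3}·(-1)^-2·(-1)^2 = +1.
v=19: a=19^0·(≡4), b=19^1·(≡7) mod 19; (4|19)=+1, (7|19)=+1; (−1)^{0·1·9}·(+1)^1·(+1)^0 = +1.
v=37: a=37^2·(≡19), b=37^4·(≡35) mod 37; (19|37)=-1, (35|37)=-1; (−1)^{2·4·18}·(-1)^4·(-1)^2 = +1.
v=2: v_2(a)=-1, v_2(b)=-7; units ≡ 7, 5 (mod 8); ε·ε+αω+βω = 1·0+-1·1+-7·0 ≡ 1  ⇒  (a,b)_2 = -1.
v=13: a=13^0·(≡5), b=13^1·(≡4) mod 13; (5|13)=-1, (4|13)=+1; (−1)^{0·1·6}·(-1)^1·(+1)^0 = -1.
v=11: a=11^0·(≡4), b=11^1·(≡7) mod 11; (4|11)=+1, (7|11)=-1; (−1)^{0·1·5}·(+1)^1·(-1)^0 = +1.
v=∞: -2 < 0 and -2863718 < 0  ⇒  (a,b)_∞ = -1.
v=31: a=31^0·(≡12), b=31^1·(≡16) mod 31; (12|31)=-1, (16|31)=+1; (−1)^{0·1·15}·(-1)^1·(+1)^0 = -1.
Ram(-2, -2863718) = {2, 13, 31, ∞}; no ℚ_2-point on the conic.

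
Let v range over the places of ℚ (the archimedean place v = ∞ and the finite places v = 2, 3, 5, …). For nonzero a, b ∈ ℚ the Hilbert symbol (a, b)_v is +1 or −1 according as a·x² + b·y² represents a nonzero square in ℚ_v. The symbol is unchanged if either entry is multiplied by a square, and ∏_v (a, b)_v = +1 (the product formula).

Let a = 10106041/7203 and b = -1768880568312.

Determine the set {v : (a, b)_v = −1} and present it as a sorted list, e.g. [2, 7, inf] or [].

(a, b) ≡ (3, -4862) mod (ℚ^×)²; places V = {2, 3, 7, 11, 13, 17, ∞}.
(a,b)_3: α=-1, u≡1; β=2, v≡1 (mod 3); (1|3)=+1, (1|3)=+1; sign (−1)^0·+1^2·+1^-1 = +1.
(a,b)_13: α=0, u≡10; β=1, v≡1 (mod 13); (10|13)=+1, (1|13)=+1; sign (−1)^0·+1^1·+1^0 = +1.
(a,b)_∞: sgn(3)=+, sgn(-4862)=−, so +1.
(a,b)_2: α=0, β=3; u≡3, v≡1 (mod 8); ε(u)ε(v)=1·0, αω(v)=0·0, βω(u)=3·1; sum ≡ 1  ⇒  -1.
(a,b)_7: α=-4, u≡5; β=0, v≡3 (mod 7); (5|7)=-1, (3|7)=-1; sign (−1)^0·-1^0·-1^-4 = +1.
(a,b)_17: α=4, u≡3; β=5, v≡12 (mod 17); (3|17)=-1, (12|17)=-1; sign (−1)^0·-1^5·-1^4 = -1.
(a,b)_11: α=2, u≡1; β=3, v≡1 (mod 11); (1|11)=+1, (1|11)=+1; sign (−1)^0·+1^3·+1^2 = +1.
|Ram(3, -4862)| = 2, even; anisotropic at {2, 17}.

[2, 17]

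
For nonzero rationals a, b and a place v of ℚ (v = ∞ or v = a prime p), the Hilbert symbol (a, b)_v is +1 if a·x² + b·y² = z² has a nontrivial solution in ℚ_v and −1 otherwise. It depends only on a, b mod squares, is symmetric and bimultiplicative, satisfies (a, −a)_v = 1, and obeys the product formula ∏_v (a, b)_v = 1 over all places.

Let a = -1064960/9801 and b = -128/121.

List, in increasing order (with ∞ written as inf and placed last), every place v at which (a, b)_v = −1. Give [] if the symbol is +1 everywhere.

(a, b) ≡ (-65, -2) mod (ℚ^×)²; places V = {2, 3, 5, 11, 13, ∞}.
(a,b)_5: α=1, u≡3; β=0, v≡2 (mod 5); (3|5)=-1, (2|5)=-1; sign (−1)^0·-1^0·-1^1 = -1.
(a,b)_11: α=-2, u≡4; β=-2, v≡4 (mod 11); (4|11)=+1, (4|11)=+1; sign (−1)^0·+1^-2·+1^-2 = +1.
(a,b)_3: α=-4, u≡1; β=0, v≡1 (mod 3); (1|3)=+1, (1|3)=+1; sign (−1)^0·+1^0·+1^-4 = +1.
(a,b)_13: α=1, u≡7; β=0, v≡7 (mod 13); (7|13)=-1, (7|13)=-1; sign (−1)^0·-1^0·-1^1 = -1.
(a,b)_2: α=14, β=7; u≡7, v≡7 (mod 8); ε(u)ε(v)=1·1, αω(v)=14·0, βω(u)=7·0; sum ≡ 1  ⇒  -1.
(a,b)_∞: sgn(-65)=−, sgn(-2)=−, so -1.
Ram(-65, -2) = {2, 5, 13, ∞}; no ℚ_2-point on the conic.

[2, 5, 13, inf]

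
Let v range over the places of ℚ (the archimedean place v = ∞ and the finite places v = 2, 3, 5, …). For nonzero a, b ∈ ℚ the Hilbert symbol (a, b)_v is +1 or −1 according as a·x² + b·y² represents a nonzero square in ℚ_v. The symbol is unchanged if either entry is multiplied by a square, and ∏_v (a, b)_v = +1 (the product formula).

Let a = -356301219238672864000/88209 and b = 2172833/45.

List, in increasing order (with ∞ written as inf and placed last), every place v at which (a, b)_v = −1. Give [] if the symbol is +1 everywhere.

[13, 31]

(a, b) ≡ (-1992835, 64285) mod (ℚ^×)²; places V = {2, 3, 5, 11, 13, 23, 31, 43, ∞}.
(a,b)_11: α=-2, u≡8; β=0, v≡3 (mod 11); (8|11)=-1, (3|11)=+1; sign (−1)^0·-1^0·+1^-2 = +1.
(a,b)_43: α=3, u≡15; β=1, v≡3 (mod 43); (15|43)=+1, (3|43)=-1; sign (−1)^1·+1^1·-1^3 = +1.
(a,b)_23: α=3, u≡17; β=1, v≡13 (mod 23); (17|23)=-1, (13|23)=+1; sign (−1)^1·-1^1·+1^3 = +1.
(a,b)_2: α=8, β=0; u≡5, v≡5 (mod 8); ε(u)ε(v)=0·0, αω(v)=8·1, βω(u)=0·1; sum ≡ 0  ⇒  +1.
(a,b)_∞: sgn(-1992835)=−, sgn(64285)=+, so +1.
(a,b)_31: α=1, u≡4; β=0, v≡23 (mod 31); (4|31)=+1, (23|31)=-1; sign (−1)^0·+1^0·-1^1 = -1.
(a,b)_5: α=3, u≡2; β=-1, v≡2 (mod 5); (2|5)=-1, (2|5)=-1; sign (−1)^0·-1^-1·-1^3 = +1.
(a,b)_3: α=-6, u≡2; β=-2, v≡1 (mod 3); (2|3)=-1, (1|3)=+1; sign (−1)^0·-1^-2·+1^-6 = +1.
(a,b)_13: α=5, u≡1; β=3, v≡11 (mod 13); (1|13)=+1, (11|13)=-1; sign (−1)^0·+1^3·-1^5 = -1.
Ram(-1992835, 64285) = {13, 31}; no ℚ_13-point on the conic.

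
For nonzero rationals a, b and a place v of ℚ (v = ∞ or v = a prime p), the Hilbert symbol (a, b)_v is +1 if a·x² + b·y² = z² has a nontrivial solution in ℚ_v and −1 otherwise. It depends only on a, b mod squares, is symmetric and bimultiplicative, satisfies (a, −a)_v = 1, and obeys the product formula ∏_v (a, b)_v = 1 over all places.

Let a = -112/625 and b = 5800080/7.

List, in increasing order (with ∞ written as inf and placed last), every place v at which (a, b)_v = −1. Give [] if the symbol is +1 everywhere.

(a, b) ≡ (-7, 15015) mod (ℚ^×)²; places V = {2, 3, 5, 7, 11, 13, ∞}.
(a,b)_11: α=0, u≡1; β=1, v≡4 (mod 11); (1|11)=+1, (4|11)=+1; sign (−1)^0·+1^1·+1^0 = +1.
(a,b)_5: α=-4, u≡3; β=1, v≡3 (mod 5); (3|5)=-1, (3|5)=-1; sign (−1)^0·-1^1·-1^-4 = -1.
(a,b)_2: α=4, β=4; u≡1, v≡7 (mod 8); ε(u)ε(v)=0·1, αω(v)=4·0, βω(u)=4·0; sum ≡ 0  ⇒  +1.
(a,b)_13: α=0, u≡5; β=3, v≡2 (mod 13); (5|13)=-1, (2|13)=-1; sign (−1)^0·-1^3·-1^0 = -1.
(a,b)_∞: sgn(-7)=−, sgn(15015)=+, so +1.
(a,b)_3: α=0, u≡2; β=1, v≡1 (mod 3); (2|3)=-1, (1|3)=+1; sign (−1)^0·-1^1·+1^0 = -1.
(a,b)_7: α=1, u≡6; β=-1, v≡6 (mod 7); (6|7)=-1, (6|7)=-1; sign (−1)^1·-1^-1·-1^1 = -1.
|Ram(-7, 15015)| = 4, even; anisotropic at {3, 5, 7, 13}.

[3, 5, 7, 13]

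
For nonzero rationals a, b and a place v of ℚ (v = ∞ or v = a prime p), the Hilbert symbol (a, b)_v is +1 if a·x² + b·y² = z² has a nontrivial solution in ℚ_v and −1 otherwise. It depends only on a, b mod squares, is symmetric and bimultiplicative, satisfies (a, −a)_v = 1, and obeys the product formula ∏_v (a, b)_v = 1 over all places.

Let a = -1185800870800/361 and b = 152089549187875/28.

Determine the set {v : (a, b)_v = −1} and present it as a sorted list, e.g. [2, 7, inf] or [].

[5, 13, 17, 29]

(a, b) ≡ (-60697, 5159245) mod (ℚ^×)²; places V = {2, 5, 7, 13, 17, 19, 23, 29, ∞}.
(a,b)_7: α=1, u≡1; β=-1, v≡3 (mod 7); (1|7)=+1, (3|7)=-1; sign (−1)^1·+1^-1·-1^1 = +1.
(a,b)_19: α=-2, u≡12; β=0, v≡7 (mod 19); (12|19)=-1, (7|19)=+1; sign (−1)^0·-1^0·+1^-2 = +1.
(a,b)_2: α=4, β=-2; u≡7, v≡5 (mod 8); ε(u)ε(v)=1·0, αω(v)=4·1, βω(u)=-2·0; sum ≡ 0  ⇒  +1.
(a,b)_23: α=1, u≡6; β=1, v≡5 (mod 23); (6|23)=+1, (5|23)=-1; sign (−1)^1·+1^1·-1^1 = +1.
(a,b)_17: α=2, u≡3; β=3, v≡16 (mod 17); (3|17)=-1, (16|17)=+1; sign (−1)^0·-1^3·+1^2 = -1.
(a,b)_29: α=1, u≡16; β=1, v≡2 (mod 29); (16|29)=+1, (2|29)=-1; sign (−1)^0·+1^1·-1^1 = -1.
(a,b)_∞: sgn(-60697)=−, sgn(5159245)=+, so +1.
(a,b)_13: α=3, u≡7; β=5, v≡10 (mod 13); (7|13)=-1, (10|13)=+1; sign (−1)^0·-1^5·+1^3 = -1.
(a,b)_5: α=2, u≡3; β=3, v≡1 (mod 5); (3|5)=-1, (1|5)=+1; sign (−1)^0·-1^3·+1^2 = -1.
|Ram(-60697, 5159245)| = 4, even; anisotropic at {5, 13, 17, 29}.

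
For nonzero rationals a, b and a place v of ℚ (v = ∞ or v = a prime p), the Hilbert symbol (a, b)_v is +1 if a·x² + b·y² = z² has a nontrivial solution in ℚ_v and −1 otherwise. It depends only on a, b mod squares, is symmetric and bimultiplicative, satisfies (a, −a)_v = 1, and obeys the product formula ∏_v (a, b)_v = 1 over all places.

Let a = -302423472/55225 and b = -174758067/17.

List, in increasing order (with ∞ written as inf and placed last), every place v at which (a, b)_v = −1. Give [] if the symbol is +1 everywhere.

[19, 37, 43, inf]

Mod squares: a ≡ -43, b ≡ -4075291. Check v ∈ {∞, 2, 3, 5, 11, 13, 17, 19, 31, 37, 43, 47}.
v=37: a=37^0·(≡17), b=37^1·(≡20) mod 37; (17|37)=-1, (20|37)=-1; (−1)^{0·1·18}·(-1)^1·(-1)^0 = -1.
v=5: a=5^-2·(≡2), b=5^0·(≡4) mod 5; (2|5)=-1, (4|5)=+1; (−1)^{-2·0·2}·(-1)^0·(+1)^-2 = +1.
v=2: v_2(a)=4, v_2(b)=0; units ≡ 5, 5 (mod 8); ε·ε+αω+βω = 0·0+4·1+0·1 ≡ 0  ⇒  (a,b)_2 = +1.
v=17: a=17^2·(≡8), b=17^-1·(≡12) mod 17; (8|17)=+1, (12|17)=-1; (−1)^{2·-1·8}·(+1)^-1·(-1)^2 = +1.
v=3: a=3^2·(≡2), b=3^6·(≡2) mod 3; (2|3)=-1, (2|3)=-1; (−1)^{2·6·1}·(-1)^6·(-1)^2 = +1.
v=11: a=11^0·(≡9), b=11^1·(≡10) mod 11; (9|11)=+1, (10|11)=-1; (−1)^{0·1·5}·(+1)^1·(-1)^0 = +1.
v=43: a=43^1·(≡18), b=43^0·(≡20) mod 43; (18|43)=-1, (20|43)=-1; (−1)^{1·0·21}·(-1)^0·(-1)^1 = -1.
v=∞: -43 < 0 and -4075291 < 0  ⇒  (a,b)_∞ = -1.
v=47: a=47^-2·(≡17), b=47^0·(≡9) mod 47; (17|47)=+1, (9|47)=+1; (−1)^{-2·0·23}·(+1)^0·(+1)^-2 = +1.
v=31: a=31^0·(≡18), b=31^1·(≡16) mod 31; (18|31)=+1, (16|31)=+1; (−1)^{0·1·15}·(+1)^1·(+1)^0 = +1.
v=19: a=19^0·(≡2), b=19^1·(≡13) mod 19; (2|19)=-1, (13|19)=-1; (−1)^{0·1·9}·(-1)^1·(-1)^0 = -1.
v=13: a=13^2·(≡1), b=13^0·(≡9) mod 13; (1|13)=+1, (9|13)=+1; (−1)^{2·0·6}·(+1)^0·(+1)^2 = +1.
Ram(-43, -4075291) = {19, 37, 43, ∞}; no ℚ_19-point on the conic.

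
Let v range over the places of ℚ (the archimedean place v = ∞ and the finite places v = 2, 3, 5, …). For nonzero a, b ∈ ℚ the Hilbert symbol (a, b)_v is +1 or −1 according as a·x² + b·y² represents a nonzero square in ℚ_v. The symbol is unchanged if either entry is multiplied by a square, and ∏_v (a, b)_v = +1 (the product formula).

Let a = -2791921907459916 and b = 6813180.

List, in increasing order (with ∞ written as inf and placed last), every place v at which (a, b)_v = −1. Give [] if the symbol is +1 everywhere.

[7, 19, 31, 37]

Mod squares: a ≡ -54131, b ≡ 189255. Check v ∈ {∞, 2, 3, 5, 7, 11, 19, 31, 37}.
v=2: v_2(a)=2, v_2(b)=2; units ≡ 5, 7 (mod 8); ε·ε+αω+βω = 0·1+2·0+2·1 ≡ 0  ⇒  (a,b)_2 = +1.
v=∞: -54131 < 0 and 189255 > 0  ⇒  (a,b)_∞ = +1.
v=19: a=19^1·(≡1), b=19^0·(≡8) mod 19; (1|19)=+1, (8|19)=-1; (−1)^{1·0·9}·(+1)^0·(-1)^1 = -1.
v=3: a=3^4·(≡1), b=3^3·(≡1) mod 3; (1|3)=+1, (1|3)=+1; (−1)^{4·3·1}·(+1)^3·(+1)^4 = +1.
v=37: a=37^3·(≡13), b=37^1·(≡28) mod 37; (13|37)=-1, (28|37)=+1; (−1)^{3·1·18}·(-1)^1·(+1)^3 = -1.
v=11: a=11^3·(≡7), b=11^1·(≡3) mod 11; (7|11)=-1, (3|11)=+1; (−1)^{3·1·5}·(-1)^1·(+1)^3 = +1.
v=31: a=31^2·(≡27), b=31^1·(≡21) mod 31; (27|31)=-1, (21|31)=-1; (−1)^{2·1·15}·(-1)^1·(-1)^2 = -1.
v=7: a=7^1·(≡1), b=7^0·(≡3) mod 7; (1|7)=+1, (3|7)=-1; (−1)^{1·0·3}·(+1)^0·(-1)^1 = -1.
v=5: a=5^0·(≡4), b=5^1·(≡1) mod 5; (4|5)=+1, (1|5)=+1; (−1)^{0·1·2}·(+1)^1·(+1)^0 = +1.
Ram(-54131, 189255) = {7, 19, 31, 37}; no ℚ_7-point on the conic.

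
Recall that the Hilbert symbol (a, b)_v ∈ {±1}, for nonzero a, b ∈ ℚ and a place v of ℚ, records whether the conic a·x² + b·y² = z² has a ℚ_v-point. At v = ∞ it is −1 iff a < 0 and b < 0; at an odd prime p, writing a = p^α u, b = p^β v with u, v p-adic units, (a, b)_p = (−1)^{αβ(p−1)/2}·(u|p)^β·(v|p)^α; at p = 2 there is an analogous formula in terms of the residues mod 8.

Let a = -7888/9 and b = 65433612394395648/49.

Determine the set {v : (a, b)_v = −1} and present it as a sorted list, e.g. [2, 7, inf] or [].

Mod squares: a ≡ -493, b ≡ 29212222. Check v ∈ {∞, 2, 3, 7, 13, 17, 29, 43, 53}.
v=53: a=53^0·(≡1), b=53^1·(≡33) mod 53; (1|53)=+1, (33|53)=-1; (−1)^{0·1·26}·(+1)^1·(-1)^0 = +1.
v=13: a=13^0·(≡9), b=13^1·(≡6) mod 13; (9|13)=+1, (6|13)=-1; (−1)^{0·1·6}·(+1)^1·(-1)^0 = +1.
v=43: a=43^0·(≡17), b=43^1·(≡38) mod 43; (17|43)=+1, (38|43)=+1; (−1)^{0·1·21}·(+1)^1·(+1)^0 = +1.
v=2: v_2(a)=4, v_2(b)=11; units ≡ 3, 7 (mod 8); ε·ε+αω+βω = 1·1+4·0+11·1 ≡ 0  ⇒  (a,b)_2 = +1.
v=∞: -493 < 0 and 29212222 > 0  ⇒  (a,b)_∞ = +1.
v=29: a=29^1·(≡2), b=29^3·(≡27) mod 29; (2|29)=-1, (27|29)=-1; (−1)^{1·3·14}·(-1)^3·(-1)^1 = +1.
v=3: a=3^-2·(≡2), b=3^2·(≡1) mod 3; (2|3)=-1, (1|3)=+1; (−1)^{-2·2·1}·(-1)^2·(+1)^-2 = +1.
v=17: a=17^1·(≡7), b=17^3·(≡3) mod 17; (7|17)=-1, (3|17)=-1; (−1)^{1·3·8}·(-1)^3·(-1)^1 = +1.
v=7: a=7^0·(≡4), b=7^-2·(≡4) mod 7; (4|7)=+1, (4|7)=+1; (−1)^{0·-2·3}·(+1)^-2·(+1)^0 = +1.
Ram(a, b) = ∅: the form -493·x² + 29212222·y² − z² is isotropic over every ℚ_v, so by Hasse–Minkowski it is isotropic over ℚ.

[]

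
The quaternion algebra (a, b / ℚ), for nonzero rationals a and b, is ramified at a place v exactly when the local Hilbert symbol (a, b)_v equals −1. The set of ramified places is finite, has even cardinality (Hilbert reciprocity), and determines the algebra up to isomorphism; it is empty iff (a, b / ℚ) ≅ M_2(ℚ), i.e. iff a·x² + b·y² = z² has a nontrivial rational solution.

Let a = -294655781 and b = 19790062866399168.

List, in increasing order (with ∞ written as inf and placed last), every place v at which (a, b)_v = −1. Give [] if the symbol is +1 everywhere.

Mod squares: a ≡ -2261, b ≡ 7. Check v ∈ {∞, 2, 3, 7, 17, 19}.
v=17: a=17^1·(≡14), b=17^2·(≡3) mod 17; (14|17)=-1, (3|17)=-1; (−1)^{1·2·8}·(-1)^2·(-1)^1 = -1.
v=∞: -2261 < 0 and 7 > 0  ⇒  (a,b)_∞ = +1.
v=3: a=3^0·(≡1), b=3^2·(≡1) mod 3; (1|3)=+1, (1|3)=+1; (−1)^{0·2·1}·(+1)^2·(+1)^0 = +1.
v=2: v_2(a)=0, v_2(b)=6; units ≡ 3, 7 (mod 8); ε·ε+αω+βω = 1·1+0·0+6·1 ≡ 1  ⇒  (a,b)_2 = -1.
v=19: a=19^5·(≡14), b=19^8·(≡16) mod 19; (14|19)=-1, (16|19)=+1; (−1)^{5·8·9}·(-1)^8·(+1)^5 = +1.
v=7: a=7^1·(≡5), b=7^1·(≡2) mod 7; (5|7)=-1, (2|7)=+1; (−1)^{1·1·3}·(-1)^1·(+1)^1 = +1.
|Ram(-2261, 7)| = 2, even; anisotropic at {2, 17}.

[2, 17]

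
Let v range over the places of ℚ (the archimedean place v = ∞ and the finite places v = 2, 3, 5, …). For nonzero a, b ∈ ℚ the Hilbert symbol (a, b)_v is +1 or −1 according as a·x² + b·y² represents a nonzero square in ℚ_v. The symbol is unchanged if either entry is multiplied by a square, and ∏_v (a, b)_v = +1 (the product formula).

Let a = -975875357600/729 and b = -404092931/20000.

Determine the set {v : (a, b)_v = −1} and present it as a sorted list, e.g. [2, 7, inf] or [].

Mod squares: a ≡ -986, b ≡ -22. Check v ∈ {∞, 2, 3, 5, 11, 13, 17, 19, 29}.
v=19: a=19^0·(≡10), b=19^2·(≡17) mod 19; (10|19)=-1, (17|19)=+1; (−1)^{0·2·9}·(-1)^2·(+1)^0 = +1.
v=17: a=17^1·(≡10), b=17^0·(≡14) mod 17; (10|17)=-1, (14|17)=-1; (−1)^{1·0·8}·(-1)^0·(-1)^1 = -1.
v=29: a=29^1·(≡5), b=29^2·(≡28) mod 29; (5|29)=+1, (28|29)=+1; (−1)^{1·2·14}·(+1)^2·(+1)^1 = +1.
v=11: a=11^4·(≡3), b=11^3·(≡5) mod 11; (3|11)=+1, (5|11)=+1; (−1)^{4·3·5}·(+1)^3·(+1)^4 = +1.
v=13: a=13^2·(≡8), b=13^0·(≡3) mod 13; (8|13)=-1, (3|13)=+1; (−1)^{2·0·6}·(-1)^0·(+1)^2 = +1.
v=5: a=5^2·(≡4), b=5^-4·(≡2) mod 5; (4|5)=+1, (2|5)=-1; (−1)^{2·-4·2}·(+1)^-4·(-1)^2 = +1.
v=∞: -986 < 0 and -22 < 0  ⇒  (a,b)_∞ = -1.
v=2: v_2(a)=5, v_2(b)=-5; units ≡ 3, 5 (mod 8); ε·ε+αω+βω = 1·0+5·1+-5·1 ≡ 0  ⇒  (a,b)_2 = +1.
v=3: a=3^-6·(≡1), b=3^0·(≡2) mod 3; (1|3)=+1, (2|3)=-1; (−1)^{-6·0·1}·(+1)^0·(-1)^-6 = +1.
|Ram(-986, -22)| = 2, even; anisotropic at {17, ∞}.

[17, inf]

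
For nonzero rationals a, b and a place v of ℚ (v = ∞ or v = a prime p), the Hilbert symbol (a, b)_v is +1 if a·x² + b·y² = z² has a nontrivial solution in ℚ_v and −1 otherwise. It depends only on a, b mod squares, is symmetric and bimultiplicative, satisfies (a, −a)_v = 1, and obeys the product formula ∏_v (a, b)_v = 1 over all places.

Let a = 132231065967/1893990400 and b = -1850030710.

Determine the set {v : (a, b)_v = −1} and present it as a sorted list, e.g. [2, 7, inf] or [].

(a, b) ≡ (14663, -15910) mod (ℚ^×)²; places V = {2, 3, 5, 7, 11, 13, 17, 31, 37, 43, ∞}.
(a,b)_17: α=-2, u≡8; β=0, v≡2 (mod 17); (8|17)=+1, (2|17)=+1; sign (−1)^0·+1^0·+1^-2 = +1.
(a,b)_11: α=3, u≡6; β=2, v≡6 (mod 11); (6|11)=-1, (6|11)=-1; sign (−1)^0·-1^2·-1^3 = -1.
(a,b)_5: α=-2, u≡2; β=1, v≡3 (mod 5); (2|5)=-1, (3|5)=-1; sign (−1)^0·-1^1·-1^-2 = -1.
(a,b)_2: α=-18, β=1; u≡7, v≡5 (mod 8); ε(u)ε(v)=1·0, αω(v)=-18·1, βω(u)=1·0; sum ≡ 0  ⇒  +1.
(a,b)_3: α=2, u≡2; β=0, v≡2 (mod 3); (2|3)=-1, (2|3)=-1; sign (−1)^0·-1^0·-1^2 = +1.
(a,b)_31: α=1, u≡8; β=2, v≡21 (mod 31); (8|31)=+1, (21|31)=-1; sign (−1)^0·+1^2·-1^1 = -1.
(a,b)_7: α=2, u≡6; β=0, v≡4 (mod 7); (6|7)=-1, (4|7)=+1; sign (−1)^0·-1^0·+1^2 = +1.
(a,b)_∞: sgn(14663)=+, sgn(-15910)=−, so +1.
(a,b)_13: α=2, u≡10; β=0, v≡5 (mod 13); (10|13)=+1, (5|13)=-1; sign (−1)^0·+1^0·-1^2 = +1.
(a,b)_43: α=1, u≡15; β=1, v≡24 (mod 43); (15|43)=+1, (24|43)=+1; sign (−1)^1·+1^1·+1^1 = -1.
(a,b)_37: α=0, u≡27; β=1, v≡8 (mod 37); (27|37)=+1, (8|37)=-1; sign (−1)^0·+1^1·-1^0 = +1.
Ram(14663, -15910) = {5, 11, 31, 43}; no ℚ_5-point on the conic.

[5, 11, 31, 43]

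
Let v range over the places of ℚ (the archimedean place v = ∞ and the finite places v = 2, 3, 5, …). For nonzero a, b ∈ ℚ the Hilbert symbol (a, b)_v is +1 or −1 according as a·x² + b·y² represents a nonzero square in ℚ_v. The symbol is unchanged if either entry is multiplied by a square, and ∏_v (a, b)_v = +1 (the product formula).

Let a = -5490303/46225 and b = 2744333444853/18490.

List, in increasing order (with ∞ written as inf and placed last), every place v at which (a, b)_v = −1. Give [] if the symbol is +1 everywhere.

[5, 17]

Mod squares: a ≡ -663, b ≡ 130. Check v ∈ {∞, 2, 3, 5, 7, 11, 13, 17, 43}.
v=13: a=13^3·(≡1), b=13^3·(≡4) mod 13; (1|13)=+1, (4|13)=+1; (−1)^{3·3·6}·(+1)^3·(+1)^3 = +1.
v=3: a=3^1·(≡1), b=3^6·(≡1) mod 3; (1|3)=+1, (1|3)=+1; (−1)^{1·6·1}·(+1)^6·(+1)^1 = +1.
v=43: a=43^-2·(≡25), b=43^-2·(≡38) mod 43; (25|43)=+1, (38|43)=+1; (−1)^{-2·-2·21}·(+1)^-2·(+1)^-2 = +1.
v=2: v_2(a)=0, v_2(b)=-1; units ≡ 1, 1 (mod 8); ε·ε+αω+βω = 0·0+0·0+-1·0 ≡ 0  ⇒  (a,b)_2 = +1.
v=17: a=17^1·(≡12), b=17^2·(≡6) mod 17; (12|17)=-1, (6|17)=-1; (−1)^{1·2·8}·(-1)^2·(-1)^1 = -1.
v=7: a=7^2·(≡4), b=7^2·(≡1) mod 7; (4|7)=+1, (1|7)=+1; (−1)^{2·2·3}·(+1)^2·(+1)^2 = +1.
v=11: a=11^0·(≡2), b=11^2·(≡3) mod 11; (2|11)=-1, (3|11)=+1; (−1)^{0·2·5}·(-1)^2·(+1)^0 = +1.
v=5: a=5^-2·(≡3), b=5^-1·(≡1) mod 5; (3|5)=-1, (1|5)=+1; (−1)^{-2·-1·2}·(-1)^-1·(+1)^-2 = -1.
v=∞: -663 < 0 and 130 > 0  ⇒  (a,b)_∞ = +1.
(-663, 130 / ℚ) ramifies at {5, 17}: a division algebra.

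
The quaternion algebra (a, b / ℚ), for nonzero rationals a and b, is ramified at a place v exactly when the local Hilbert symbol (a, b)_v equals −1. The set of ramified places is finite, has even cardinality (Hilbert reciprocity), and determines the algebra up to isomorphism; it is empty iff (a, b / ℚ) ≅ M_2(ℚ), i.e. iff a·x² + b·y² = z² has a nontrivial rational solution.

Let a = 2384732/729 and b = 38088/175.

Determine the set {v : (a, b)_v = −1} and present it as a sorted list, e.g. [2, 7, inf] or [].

[2, 23]

(a, b) ≡ (23, 14) mod (ℚ^×)²; places V = {2, 3, 5, 7, 23, ∞}.
(a,b)_2: α=2, β=3; u≡7, v≡7 (mod 8); ε(u)ε(v)=1·1, αω(v)=2·0, βω(u)=3·0; sum ≡ 1  ⇒  -1.
(a,b)_7: α=2, u≡4; β=-1, v≡2 (mod 7); (4|7)=+1, (2|7)=+1; sign (−1)^0·+1^-1·+1^2 = +1.
(a,b)_5: α=0, u≡3; β=-2, v≡4 (mod 5); (3|5)=-1, (4|5)=+1; sign (−1)^0·-1^-2·+1^0 = +1.
(a,b)_∞: sgn(23)=+, sgn(14)=+, so +1.
(a,b)_3: α=-6, u≡2; β=2, v≡2 (mod 3); (2|3)=-1, (2|3)=-1; sign (−1)^0·-1^2·-1^-6 = +1.
(a,b)_23: α=3, u≡18; β=2, v≡15 (mod 23); (18|23)=+1, (15|23)=-1; sign (−1)^0·+1^2·-1^3 = -1.
|Ram(23, 14)| = 2, even; anisotropic at {2, 23}.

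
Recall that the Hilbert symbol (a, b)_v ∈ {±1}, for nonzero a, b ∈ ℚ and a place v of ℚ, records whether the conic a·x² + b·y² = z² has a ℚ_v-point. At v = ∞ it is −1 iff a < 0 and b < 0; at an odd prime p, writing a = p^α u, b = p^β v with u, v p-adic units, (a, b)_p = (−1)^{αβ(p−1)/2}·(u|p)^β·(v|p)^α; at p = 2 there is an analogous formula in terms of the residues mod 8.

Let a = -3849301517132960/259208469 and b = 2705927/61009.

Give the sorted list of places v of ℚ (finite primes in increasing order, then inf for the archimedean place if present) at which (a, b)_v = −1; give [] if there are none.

[2, 5, 17, 23]

(a, b) ≡ (-355810, 23) mod (ℚ^×)²; places V = {2, 3, 5, 7, 13, 17, 19, 23, ∞}.
(a,b)_17: α=-1, u≡7; β=0, v≡12 (mod 17); (7|17)=-1, (12|17)=-1; sign (−1)^0·-1^0·-1^-1 = -1.
(a,b)_19: α=-4, u≡14; β=-2, v≡17 (mod 19); (14|19)=-1, (17|19)=+1; sign (−1)^0·-1^-2·+1^-4 = +1.
(a,b)_13: α=-1, u≡5; β=-2, v≡12 (mod 13); (5|13)=-1, (12|13)=+1; sign (−1)^0·-1^-2·+1^-1 = +1.
(a,b)_23: α=3, u≡16; β=1, v≡18 (mod 23); (16|23)=+1, (18|23)=+1; sign (−1)^1·+1^1·+1^3 = -1.
(a,b)_∞: sgn(-355810)=−, sgn(23)=+, so +1.
(a,b)_7: α=11, u≡4; β=6, v≡4 (mod 7); (4|7)=+1, (4|7)=+1; sign (−1)^0·+1^6·+1^11 = +1.
(a,b)_5: α=1, u≡2; β=0, v≡3 (mod 5); (2|5)=-1, (3|5)=-1; sign (−1)^0·-1^0·-1^1 = -1.
(a,b)_2: α=5, β=0; u≡7, v≡7 (mod 8); ε(u)ε(v)=1·1, αω(v)=5·0, βω(u)=0·0; sum ≡ 1  ⇒  -1.
(a,b)_3: α=-2, u≡2; β=0, v≡2 (mod 3); (2|3)=-1, (2|3)=-1; sign (−1)^0·-1^0·-1^-2 = +1.
Ram(-355810, 23) = {2, 5, 17, 23}; no ℚ_2-point on the conic.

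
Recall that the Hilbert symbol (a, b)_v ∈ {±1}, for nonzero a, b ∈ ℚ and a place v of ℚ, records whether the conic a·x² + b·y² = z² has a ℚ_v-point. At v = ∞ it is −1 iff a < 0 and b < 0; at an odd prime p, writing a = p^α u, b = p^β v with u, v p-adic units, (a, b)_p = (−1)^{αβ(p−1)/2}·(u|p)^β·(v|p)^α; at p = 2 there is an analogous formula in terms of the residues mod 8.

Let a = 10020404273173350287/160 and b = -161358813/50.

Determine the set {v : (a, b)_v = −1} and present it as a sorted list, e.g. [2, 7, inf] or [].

Mod squares: a ≡ 2891326734230, b ≡ -731786. Check v ∈ {∞, 2, 3, 5, 7, 11, 17, 23, 29, 31, 37, 43, 47}.
v=2: v_2(a)=-5, v_2(b)=-1; units ≡ 3, 3 (mod 8); ε·ε+αω+βω = 1·1+-5·1+-1·1 ≡ 1  ⇒  (a,b)_2 = -1.
v=31: a=31^1·(≡20), b=31^1·(≡16) mod 31; (20|31)=+1, (16|31)=+1; (−1)^{1·1·15}·(+1)^1·(+1)^1 = -1.
v=17: a=17^1·(≡9), b=17^0·(≡15) mod 17; (9|17)=+1, (15|17)=+1; (−1)^{1·0·8}·(+1)^0·(+1)^1 = +1.
v=29: a=29^5·(≡12), b=29^1·(≡16) mod 29; (12|29)=-1, (16|29)=+1; (−1)^{5·1·14}·(-1)^1·(+1)^5 = -1.
v=23: a=23^1·(≡22), b=23^0·(≡14) mod 23; (22|23)=-1, (14|23)=-1; (−1)^{1·0·11}·(-1)^0·(-1)^1 = -1.
v=5: a=5^-1·(≡1), b=5^-2·(≡1) mod 5; (1|5)=+1, (1|5)=+1; (−1)^{-1·-2·2}·(+1)^-2·(+1)^-1 = +1.
v=43: a=43^1·(≡1), b=43^0·(≡9) mod 43; (1|43)=+1, (9|43)=+1; (−1)^{1·0·21}·(+1)^0·(+1)^1 = +1.
v=47: a=47^1·(≡14), b=47^0·(≡12) mod 47; (14|47)=+1, (12|47)=+1; (−1)^{1·0·23}·(+1)^0·(+1)^1 = +1.
v=∞: 2891326734230 > 0 and -731786 < 0  ⇒  (a,b)_∞ = +1.
v=37: a=37^1·(≡2), b=37^1·(≡8) mod 37; (2|37)=-1, (8|37)=-1; (−1)^{1·1·18}·(-1)^1·(-1)^1 = +1.
v=7: a=7^2·(≡1), b=7^2·(≡1) mod 7; (1|7)=+1, (1|7)=+1; (−1)^{2·2·3}·(+1)^2·(+1)^2 = +1.
v=3: a=3^0·(≡2), b=3^2·(≡1) mod 3; (2|3)=-1, (1|3)=+1; (−1)^{0·2·1}·(-1)^2·(+1)^0 = +1.
v=11: a=11^1·(≡1), b=11^1·(≡2) mod 11; (1|11)=+1, (2|11)=-1; (−1)^{1·1·5}·(+1)^1·(-1)^1 = +1.
|Ram(2891326734230, -731786)| = 4, even; anisotropic at {2, 23, 29, 31}.

[2, 23, 29, 31]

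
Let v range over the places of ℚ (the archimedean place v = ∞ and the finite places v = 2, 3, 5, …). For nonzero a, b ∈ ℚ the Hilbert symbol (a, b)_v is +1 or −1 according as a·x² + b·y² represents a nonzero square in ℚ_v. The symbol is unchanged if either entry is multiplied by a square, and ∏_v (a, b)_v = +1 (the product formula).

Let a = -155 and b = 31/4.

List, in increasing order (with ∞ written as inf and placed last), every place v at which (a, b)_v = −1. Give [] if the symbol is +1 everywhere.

[]

Mod squares: a ≡ -155, b ≡ 31. Check v ∈ {∞, 2, 5, 31}.
v=31: a=31^1·(≡26), b=31^1·(≡8) mod 31; (26|31)=-1, (8|31)=+1; (−1)^{1·1·15}·(-1)^1·(+1)^1 = +1.
v=∞: -155 < 0 and 31 > 0  ⇒  (a,b)_∞ = +1.
v=2: v_2(a)=0, v_2(b)=-2; units ≡ 5, 7 (mod 8); ε·ε+αω+βω = 0·1+0·0+-2·1 ≡ 0  ⇒  (a,b)_2 = +1.
v=5: a=5^1·(≡4), b=5^0·(≡4) mod 5; (4|5)=+1, (4|5)=+1; (−1)^{1·0·2}·(+1)^0·(+1)^1 = +1.
Ram(a, b) = ∅: the form -155·x² + 31·y² − z² is isotropic over every ℚ_v, so by Hasse–Minkowski it is isotropic over ℚ.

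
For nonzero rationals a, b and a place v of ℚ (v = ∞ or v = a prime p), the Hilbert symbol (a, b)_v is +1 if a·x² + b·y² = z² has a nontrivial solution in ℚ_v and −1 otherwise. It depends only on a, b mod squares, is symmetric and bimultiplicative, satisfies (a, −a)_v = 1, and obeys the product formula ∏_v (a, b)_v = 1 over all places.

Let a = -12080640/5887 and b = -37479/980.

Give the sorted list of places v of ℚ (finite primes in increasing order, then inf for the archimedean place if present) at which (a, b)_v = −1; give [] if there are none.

Mod squares: a ≡ -2730, b ≡ -195. Check v ∈ {∞, 2, 3, 5, 7, 11, 13, 29, 31}.
v=3: a=3^1·(≡2), b=3^1·(≡1) mod 3; (2|3)=-1, (1|3)=+1; (−1)^{1·1·1}·(-1)^1·(+1)^1 = +1.
v=11: a=11^2·(≡9), b=11^0·(≡9) mod 11; (9|11)=+1, (9|11)=+1; (−1)^{2·0·5}·(+1)^0·(+1)^2 = +1.
v=2: v_2(a)=9, v_2(b)=-2; units ≡ 3, 5 (mod 8); ε·ε+αω+βω = 1·0+9·1+-2·1 ≡ 1  ⇒  (a,b)_2 = -1.
v=31: a=31^0·(≡11), b=31^2·(≡11) mod 31; (11|31)=-1, (11|31)=-1; (−1)^{0·2·15}·(-1)^2·(-1)^0 = +1.
v=7: a=7^-1·(≡2), b=7^-2·(≡1) mod 7; (2|7)=+1, (1|7)=+1; (−1)^{-1·-2·3}·(+1)^-2·(+1)^-1 = +1.
v=29: a=29^-2·(≡5), b=29^0·(≡26) mod 29; (5|29)=+1, (26|29)=-1; (−1)^{-2·0·14}·(+1)^0·(-1)^-2 = +1.
v=5: a=5^1·(≡1), b=5^-1·(≡1) mod 5; (1|5)=+1, (1|5)=+1; (−1)^{1·-1·2}·(+1)^-1·(+1)^1 = +1.
v=13: a=13^1·(≡7), b=13^1·(≡11) mod 13; (7|13)=-1, (11|13)=-1; (−1)^{1·1·6}·(-1)^1·(-1)^1 = +1.
v=∞: -2730 < 0 and -195 < 0  ⇒  (a,b)_∞ = -1.
|Ram(-2730, -195)| = 2, even; anisotropic at {2, ∞}.

[2, inf]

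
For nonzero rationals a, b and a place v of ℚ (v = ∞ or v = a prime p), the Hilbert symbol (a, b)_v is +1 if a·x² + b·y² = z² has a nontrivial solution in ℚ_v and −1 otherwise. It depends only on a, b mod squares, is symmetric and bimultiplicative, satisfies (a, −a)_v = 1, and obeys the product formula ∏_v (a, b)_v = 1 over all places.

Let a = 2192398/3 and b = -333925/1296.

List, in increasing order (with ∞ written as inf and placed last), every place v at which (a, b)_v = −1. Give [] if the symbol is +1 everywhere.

Mod squares: a ≡ 6577194, b ≡ -37. Check v ∈ {∞, 2, 3, 5, 13, 19, 37, 43, 53}.
v=5: a=5^0·(≡1), b=5^2·(≡3) mod 5; (1|5)=+1, (3|5)=-1; (−1)^{0·2·2}·(+1)^2·(-1)^0 = +1.
v=19: a=19^0·(≡15), b=19^2·(≡11) mod 19; (15|19)=-1, (11|19)=+1; (−1)^{0·2·9}·(-1)^2·(+1)^0 = +1.
v=53: a=53^1·(≡44), b=53^0·(≡10) mod 53; (44|53)=+1, (10|53)=+1; (−1)^{1·0·26}·(+1)^0·(+1)^1 = +1.
v=37: a=37^1·(≡18), b=37^1·(≡3) mod 37; (18|37)=-1, (3|37)=+1; (−1)^{1·1·18}·(-1)^1·(+1)^1 = -1.
v=3: a=3^-1·(≡1), b=3^-4·(≡2) mod 3; (1|3)=+1, (2|3)=-1; (−1)^{-1·-4·1}·(+1)^-4·(-1)^-1 = -1.
v=43: a=43^1·(≡39), b=43^0·(≡38) mod 43; (39|43)=-1, (38|43)=+1; (−1)^{1·0·21}·(-1)^0·(+1)^1 = +1.
v=∞: 6577194 > 0 and -37 < 0  ⇒  (a,b)_∞ = +1.
v=2: v_2(a)=1, v_2(b)=-4; units ≡ 5, 3 (mod 8); ε·ε+αω+βω = 0·1+1·1+-4·1 ≡ 1  ⇒  (a,b)_2 = -1.
v=13: a=13^1·(≡12), b=13^0·(≡5) mod 13; (12|13)=+1, (5|13)=-1; (−1)^{1·0·6}·(+1)^0·(-1)^1 = -1.
|Ram(6577194, -37)| = 4, even; anisotropic at {2, 3, 13, 37}.

[2, 3, 13, 37]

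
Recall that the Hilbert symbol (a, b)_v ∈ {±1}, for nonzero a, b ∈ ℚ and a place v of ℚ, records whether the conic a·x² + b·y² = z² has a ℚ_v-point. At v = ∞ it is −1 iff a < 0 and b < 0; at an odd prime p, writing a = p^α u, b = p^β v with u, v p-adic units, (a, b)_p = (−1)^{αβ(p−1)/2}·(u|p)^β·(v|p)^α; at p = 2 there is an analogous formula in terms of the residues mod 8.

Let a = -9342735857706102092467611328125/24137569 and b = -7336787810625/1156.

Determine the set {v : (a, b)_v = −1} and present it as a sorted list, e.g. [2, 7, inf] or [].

[2, 3, 5, 7, 19, inf]

Mod squares: a ≡ -19285, b ≡ -9177. Check v ∈ {∞, 2, 3, 5, 7, 13, 17, 19, 23, 29}.
v=23: a=23^2·(≡2), b=23^1·(≡22) mod 23; (2|23)=+1, (22|23)=-1; (−1)^{2·1·11}·(+1)^1·(-1)^2 = +1.
v=13: a=13^4·(≡8), b=13^2·(≡10) mod 13; (8|13)=-1, (10|13)=+1; (−1)^{4·2·6}·(-1)^2·(+1)^4 = +1.
v=29: a=29^5·(≡17), b=29^2·(≡9) mod 29; (17|29)=-1, (9|29)=+1; (−1)^{5·2·14}·(-1)^2·(+1)^5 = +1.
v=17: a=17^-6·(≡11), b=17^-2·(≡12) mod 17; (11|17)=-1, (12|17)=-1; (−1)^{-6·-2·8}·(-1)^-2·(-1)^-6 = +1.
v=3: a=3^8·(≡2), b=3^3·(≡1) mod 3; (2|3)=-1, (1|3)=+1; (−1)^{8·3·1}·(-1)^3·(+1)^8 = -1.
v=19: a=19^3·(≡1), b=19^1·(≡5) mod 19; (1|19)=+1, (5|19)=+1; (−1)^{3·1·9}·(+1)^1·(+1)^3 = -1.
v=5: a=5^9·(≡2), b=5^4·(≡3) mod 5; (2|5)=-1, (3|5)=-1; (−1)^{9·4·2}·(-1)^4·(-1)^9 = -1.
v=2: v_2(a)=0, v_2(b)=-2; units ≡ 3, 7 (mod 8); ε·ε+αω+βω = 1·1+0·0+-2·1 ≡ 1  ⇒  (a,b)_2 = -1.
v=7: a=7^3·(≡6), b=7^1·(≡6) mod 7; (6|7)=-1, (6|7)=-1; (−1)^{3·1·3}·(-1)^1·(-1)^3 = -1.
v=∞: -19285 < 0 and -9177 < 0  ⇒  (a,b)_∞ = -1.
|Ram(-19285, -9177)| = 6, even; anisotropic at {2, 3, 5, 7, 19, ∞}.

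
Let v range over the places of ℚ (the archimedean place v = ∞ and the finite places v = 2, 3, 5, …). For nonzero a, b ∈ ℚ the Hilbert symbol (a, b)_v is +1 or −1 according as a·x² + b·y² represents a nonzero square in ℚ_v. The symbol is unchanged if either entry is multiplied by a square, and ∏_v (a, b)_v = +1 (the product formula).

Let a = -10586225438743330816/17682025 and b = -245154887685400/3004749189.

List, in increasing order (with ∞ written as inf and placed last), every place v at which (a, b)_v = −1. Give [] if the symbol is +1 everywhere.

(a, b) ≡ (-34, -138446) mod (ℚ^×)²; places V = {2, 3, 5, 7, 11, 13, 17, 29, 31, 43, 47, ∞}.
(a,b)_7: α=0, u≡2; β=1, v≡4 (mod 7); (2|7)=+1, (4|7)=+1; sign (−1)^0·+1^1·+1^0 = +1.
(a,b)_2: α=23, β=3; u≡7, v≡1 (mod 8); ε(u)ε(v)=1·0, αω(v)=23·0, βω(u)=3·0; sum ≡ 0  ⇒  +1.
(a,b)_31: α=2, u≡1; β=3, v≡6 (mod 31); (1|31)=+1, (6|31)=-1; sign (−1)^0·+1^3·-1^2 = +1.
(a,b)_∞: sgn(-34)=−, sgn(-138446)=−, so -1.
(a,b)_43: α=0, u≡40; β=2, v≡31 (mod 43); (40|43)=+1, (31|43)=+1; sign (−1)^0·+1^2·+1^0 = +1.
(a,b)_11: α=2, u≡7; β=1, v≡3 (mod 11); (7|11)=-1, (3|11)=+1; sign (−1)^0·-1^1·+1^2 = -1.
(a,b)_47: α=2, u≡45; β=0, v≡36 (mod 47); (45|47)=-1, (36|47)=+1; sign (−1)^0·-1^0·+1^2 = +1.
(a,b)_3: α=0, u≡2; β=-6, v≡1 (mod 3); (2|3)=-1, (1|3)=+1; sign (−1)^0·-1^-6·+1^0 = +1.
(a,b)_17: α=3, u≡13; β=2, v≡16 (mod 17); (13|17)=+1, (16|17)=+1; sign (−1)^0·+1^2·+1^3 = +1.
(a,b)_5: α=-2, u≡4; β=2, v≡1 (mod 5); (4|5)=+1, (1|5)=+1; sign (−1)^0·+1^2·+1^-2 = +1.
(a,b)_13: α=0, u≡8; β=-2, v≡9 (mod 13); (8|13)=-1, (9|13)=+1; sign (−1)^0·-1^-2·+1^0 = +1.
(a,b)_29: α=-4, u≡13; β=-3, v≡26 (mod 29); (13|29)=+1, (26|29)=-1; sign (−1)^0·+1^-3·-1^-4 = +1.
(-34, -138446 / ℚ) ramifies at {11, ∞}: a division algebra.

[11, inf]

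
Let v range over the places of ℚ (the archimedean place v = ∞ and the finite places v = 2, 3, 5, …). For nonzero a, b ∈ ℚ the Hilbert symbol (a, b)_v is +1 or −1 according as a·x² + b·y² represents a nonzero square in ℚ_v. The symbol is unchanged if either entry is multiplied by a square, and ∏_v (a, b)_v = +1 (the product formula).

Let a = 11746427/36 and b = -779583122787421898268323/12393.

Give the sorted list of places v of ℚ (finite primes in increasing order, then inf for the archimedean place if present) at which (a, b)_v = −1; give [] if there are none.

(a, b) ≡ (239723, -1431859) mod (ℚ^×)²; places V = {2, 3, 7, 11, 13, 17, 19, 31, 37, ∞}.
(a,b)_2: α=-2, β=0; u≡3, v≡5 (mod 8); ε(u)ε(v)=1·0, αω(v)=-2·1, βω(u)=0·1; sum ≡ 0  ⇒  +1.
(a,b)_19: α=1, u≡4; β=3, v≡14 (mod 19); (4|19)=+1, (14|19)=-1; sign (−1)^1·+1^3·-1^1 = +1.
(a,b)_∞: sgn(239723)=+, sgn(-1431859)=−, so +1.
(a,b)_7: α=2, u≡1; β=6, v≡3 (mod 7); (1|7)=+1, (3|7)=-1; sign (−1)^0·+1^6·-1^2 = +1.
(a,b)_13: α=0, u≡3; β=1, v≡6 (mod 13); (3|13)=+1, (6|13)=-1; sign (−1)^0·+1^1·-1^0 = +1.
(a,b)_3: α=-2, u≡2; β=-6, v≡2 (mod 3); (2|3)=-1, (2|3)=-1; sign (−1)^0·-1^-6·-1^-2 = +1.
(a,b)_37: α=1, u≡26; β=4, v≡12 (mod 37); (26|37)=+1, (12|37)=+1; sign (−1)^0·+1^4·+1^1 = +1.
(a,b)_17: α=0, u≡11; β=-1, v≡15 (mod 17); (11|17)=-1, (15|17)=+1; sign (−1)^0·-1^-1·+1^0 = -1.
(a,b)_11: α=1, u≡7; β=3, v≡9 (mod 11); (7|11)=-1, (9|11)=+1; sign (−1)^1·-1^3·+1^1 = +1.
(a,b)_31: α=1, u≡7; β=3, v≡9 (mod 31); (7|31)=+1, (9|31)=+1; sign (−1)^1·+1^3·+1^1 = -1.
Ram(239723, -1431859) = {17, 31}; no ℚ_17-point on the conic.

[17, 31]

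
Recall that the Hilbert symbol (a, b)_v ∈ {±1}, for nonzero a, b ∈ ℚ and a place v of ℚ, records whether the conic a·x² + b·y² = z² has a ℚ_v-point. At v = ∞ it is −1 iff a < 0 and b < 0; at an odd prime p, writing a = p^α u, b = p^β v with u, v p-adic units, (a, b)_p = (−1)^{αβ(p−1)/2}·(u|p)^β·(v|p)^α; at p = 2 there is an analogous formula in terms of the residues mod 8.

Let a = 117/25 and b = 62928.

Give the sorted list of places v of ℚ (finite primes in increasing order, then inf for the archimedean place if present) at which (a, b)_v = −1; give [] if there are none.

[13, 19]

Mod squares: a ≡ 13, b ≡ 437. Check v ∈ {∞, 2, 3, 5, 13, 19, 23}.
v=3: a=3^2·(≡1), b=3^2·(≡2) mod 3; (1|3)=+1, (2|3)=-1; (−1)^{2·2·1}·(+1)^2·(-1)^2 = +1.
v=∞: 13 > 0 and 437 > 0  ⇒  (a,b)_∞ = +1.
v=2: v_2(a)=0, v_2(b)=4; units ≡ 5, 5 (mod 8); ε·ε+αω+βω = 0·0+0·1+4·1 ≡ 0  ⇒  (a,b)_2 = +1.
v=23: a=23^0·(≡1), b=23^1·(≡22) mod 23; (1|23)=+1, (22|23)=-1; (−1)^{0·1·11}·(+1)^1·(-1)^0 = +1.
v=19: a=19^0·(≡10), b=19^1·(≡6) mod 19; (10|19)=-1, (6|19)=+1; (−1)^{0·1·9}·(-1)^1·(+1)^0 = -1.
v=13: a=13^1·(≡4), b=13^0·(≡8) mod 13; (4|13)=+1, (8|13)=-1; (−1)^{1·0·6}·(+1)^0·(-1)^1 = -1.
v=5: a=5^-2·(≡2), b=5^0·(≡3) mod 5; (2|5)=-1, (3|5)=-1; (−1)^{-2·0·2}·(-1)^0·(-1)^-2 = +1.
|Ram(13, 437)| = 2, even; anisotropic at {13, 19}.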